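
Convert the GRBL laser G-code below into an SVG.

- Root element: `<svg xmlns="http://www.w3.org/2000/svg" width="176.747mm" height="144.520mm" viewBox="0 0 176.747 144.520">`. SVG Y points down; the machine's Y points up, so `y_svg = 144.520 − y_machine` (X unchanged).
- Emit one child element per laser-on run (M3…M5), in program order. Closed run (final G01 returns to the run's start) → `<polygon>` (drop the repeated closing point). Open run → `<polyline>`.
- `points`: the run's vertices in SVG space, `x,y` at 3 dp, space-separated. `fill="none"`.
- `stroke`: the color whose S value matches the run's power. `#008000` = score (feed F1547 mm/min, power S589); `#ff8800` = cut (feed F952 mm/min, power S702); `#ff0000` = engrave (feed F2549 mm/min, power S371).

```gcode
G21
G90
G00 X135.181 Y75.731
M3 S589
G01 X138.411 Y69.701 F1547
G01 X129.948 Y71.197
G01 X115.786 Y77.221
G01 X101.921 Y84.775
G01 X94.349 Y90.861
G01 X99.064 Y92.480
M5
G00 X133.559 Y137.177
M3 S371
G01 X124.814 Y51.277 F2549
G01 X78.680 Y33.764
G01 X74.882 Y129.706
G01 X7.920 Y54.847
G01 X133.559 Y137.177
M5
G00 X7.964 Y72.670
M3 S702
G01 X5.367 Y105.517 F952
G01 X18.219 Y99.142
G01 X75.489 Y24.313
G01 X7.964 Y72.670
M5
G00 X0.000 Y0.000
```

<svg xmlns="http://www.w3.org/2000/svg" width="176.747mm" height="144.520mm" viewBox="0 0 176.747 144.520">
  <polyline points="135.181,68.789 138.411,74.819 129.948,73.323 115.786,67.299 101.921,59.745 94.349,53.659 99.064,52.040" fill="none" stroke="#008000"/>
  <polygon points="133.559,7.343 124.814,93.243 78.680,110.756 74.882,14.814 7.920,89.673" fill="none" stroke="#ff0000"/>
  <polygon points="7.964,71.850 5.367,39.003 18.219,45.378 75.489,120.207" fill="none" stroke="#ff8800"/>
</svg>

y_svg = 144.520 − y_m.

[1] S589→`#008000` (score); open run; points: 135.181,68.789 138.411,74.819 129.948,73.323 115.786,67.299 101.921,59.745 94.349,53.659 99.064,52.040

[2] S371→`#ff0000` (engrave); closed run; points: 133.559,7.343 124.814,93.243 78.680,110.756 74.882,14.814 7.920,89.673

[3] S702→`#ff8800` (cut); closed run; points: 7.964,71.850 5.367,39.003 18.219,45.378 75.489,120.207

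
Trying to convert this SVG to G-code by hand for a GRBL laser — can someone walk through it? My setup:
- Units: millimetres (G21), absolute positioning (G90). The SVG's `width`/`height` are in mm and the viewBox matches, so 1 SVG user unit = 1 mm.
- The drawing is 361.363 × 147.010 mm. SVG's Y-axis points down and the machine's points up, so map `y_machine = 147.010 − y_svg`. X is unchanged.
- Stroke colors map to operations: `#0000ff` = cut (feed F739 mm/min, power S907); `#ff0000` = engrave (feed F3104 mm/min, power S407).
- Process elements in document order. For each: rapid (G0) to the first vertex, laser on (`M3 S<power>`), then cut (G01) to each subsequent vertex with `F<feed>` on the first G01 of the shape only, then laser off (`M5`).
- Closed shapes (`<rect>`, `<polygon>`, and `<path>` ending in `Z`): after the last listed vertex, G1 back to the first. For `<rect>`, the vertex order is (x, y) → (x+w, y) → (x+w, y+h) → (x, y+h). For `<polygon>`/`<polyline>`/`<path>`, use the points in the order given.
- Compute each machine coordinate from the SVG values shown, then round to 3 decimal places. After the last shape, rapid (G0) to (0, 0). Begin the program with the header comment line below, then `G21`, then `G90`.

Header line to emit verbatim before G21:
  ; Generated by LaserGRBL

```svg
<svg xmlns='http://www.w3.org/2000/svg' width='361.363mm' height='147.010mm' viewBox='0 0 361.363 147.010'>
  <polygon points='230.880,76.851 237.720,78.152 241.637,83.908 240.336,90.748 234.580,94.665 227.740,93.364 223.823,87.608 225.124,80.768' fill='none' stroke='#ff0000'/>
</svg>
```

; Generated by LaserGRBL
G21
G90
G0 X230.880 Y70.159
M3 S407
G01 X237.720 Y68.858 F3104
G01 X241.637 Y63.102
G01 X240.336 Y56.262
G01 X234.580 Y52.345
G01 X227.740 Y53.646
G01 X223.823 Y59.402
G01 X225.124 Y66.242
G01 X230.880 Y70.159
M5
G0 X0.000 Y0.000

1 u = 1 mm; y_m = 147.010 − y.

[1] `<polygon>` regular polygon, #ff0000→engrave S407 F3104: (230.880,70.159) → (237.720,68.858) → (241.637,63.102) → (240.336,56.262) → (234.580,52.345) → (227.740,53.646) → (223.823,59.402) → (225.124,66.242) → (230.880,70.159) (closed)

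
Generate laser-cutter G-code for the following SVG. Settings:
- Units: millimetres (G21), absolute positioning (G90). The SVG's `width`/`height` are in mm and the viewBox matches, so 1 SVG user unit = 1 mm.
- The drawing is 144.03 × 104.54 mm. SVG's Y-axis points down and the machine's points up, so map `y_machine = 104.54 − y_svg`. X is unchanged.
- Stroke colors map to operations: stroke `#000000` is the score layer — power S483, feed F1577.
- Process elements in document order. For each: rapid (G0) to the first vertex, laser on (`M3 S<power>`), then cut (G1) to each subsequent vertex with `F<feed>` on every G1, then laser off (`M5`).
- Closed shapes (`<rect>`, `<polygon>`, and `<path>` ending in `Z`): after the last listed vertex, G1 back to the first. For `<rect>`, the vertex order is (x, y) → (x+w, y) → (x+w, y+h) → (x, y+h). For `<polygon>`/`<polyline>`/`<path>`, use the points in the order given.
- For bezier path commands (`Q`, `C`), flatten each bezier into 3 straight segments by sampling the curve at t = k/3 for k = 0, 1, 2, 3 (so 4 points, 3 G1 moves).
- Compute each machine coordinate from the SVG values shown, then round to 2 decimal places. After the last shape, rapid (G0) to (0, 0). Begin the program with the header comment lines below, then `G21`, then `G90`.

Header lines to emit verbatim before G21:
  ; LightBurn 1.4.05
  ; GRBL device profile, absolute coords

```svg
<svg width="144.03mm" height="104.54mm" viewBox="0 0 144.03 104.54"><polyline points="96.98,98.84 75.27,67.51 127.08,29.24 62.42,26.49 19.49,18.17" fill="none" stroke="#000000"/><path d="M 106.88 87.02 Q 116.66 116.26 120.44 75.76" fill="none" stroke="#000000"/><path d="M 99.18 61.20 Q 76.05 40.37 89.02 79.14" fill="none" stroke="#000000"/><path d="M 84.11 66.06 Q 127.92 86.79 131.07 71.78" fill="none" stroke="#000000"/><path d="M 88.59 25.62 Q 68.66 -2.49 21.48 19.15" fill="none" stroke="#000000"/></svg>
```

; LightBurn 1.4.05
; GRBL device profile, absolute coords
G21
G90
G0 X96.98 Y5.70
M3 S483
G1 X75.27 Y37.03 F1577
G1 X127.08 Y75.30 F1577
G1 X62.42 Y78.05 F1577
G1 X19.49 Y86.37 F1577
M5
G0 X106.88 Y17.52
M3 S483
G1 X112.73 Y5.78 F1577
G1 X117.25 Y9.53 F1577
G1 X120.44 Y28.78 F1577
M5
G0 X99.18 Y43.34
M3 S483
G1 X87.77 Y50.60 F1577
G1 X84.38 Y44.62 F1577
G1 X89.02 Y25.40 F1577
M5
G0 X84.11 Y38.48
M3 S483
G1 X108.80 Y28.63 F1577
G1 X124.45 Y26.72 F1577
G1 X131.07 Y32.76 F1577
M5
G0 X88.59 Y78.92
M3 S483
G1 X72.28 Y92.13 F1577
G1 X49.91 Y94.29 F1577
G1 X21.48 Y85.39 F1577
M5
G0 X0.00 Y0.00

viewBox `0 0 144.03 104.54` with mm width/height → 1 unit = 1 mm. Flip: y_m = 104.54 − y_svg.

**Shape 1** — `<polyline>` open polyline, stroke `#000000` → score (S483, F1577). Machine vertices: (96.98,5.70) → (75.27,37.03) → (127.08,75.30) → (62.42,78.05) → (19.49,86.37). Open path.

**Shape 2** — `<path>` quadratic bezier, stroke `#000000` → score (S483, F1577). Control points (SVG): P0=(106.88,87.02), P1=(116.66,116.26), P2=(120.44,75.76); sampled at t=k/3. Machine vertices: (106.88,17.52) → (112.73,5.78) → (117.25,9.53) → (120.44,28.78). Open path.

**Shape 3** — `<path>` quadratic bezier, stroke `#000000` → score (S483, F1577). Control points (SVG): P0=(99.18,61.20), P1=(76.05,40.37), P2=(89.02,79.14); sampled at t=k/3. Machine vertices: (99.18,43.34) → (87.77,50.60) → (84.38,44.62) → (89.02,25.40). Open path.

**Shape 4** — `<path>` quadratic bezier, stroke `#000000` → score (S483, F1577). Control points (SVG): P0=(84.11,66.06), P1=(127.92,86.79), P2=(131.07,71.78); sampled at t=k/3. Machine vertices: (84.11,38.48) → (108.80,28.63) → (124.45,26.72) → (131.07,32.76). Open path.

**Shape 5** — `<path>` quadratic bezier, stroke `#000000` → score (S483, F1577). Control points (SVG): P0=(88.59,25.62), P1=(68.66,-2.49), P2=(21.48,19.15); sampled at t=k/3. Machine vertices: (88.59,78.92) → (72.28,92.13) → (49.91,94.29) → (21.48,85.39). Open path.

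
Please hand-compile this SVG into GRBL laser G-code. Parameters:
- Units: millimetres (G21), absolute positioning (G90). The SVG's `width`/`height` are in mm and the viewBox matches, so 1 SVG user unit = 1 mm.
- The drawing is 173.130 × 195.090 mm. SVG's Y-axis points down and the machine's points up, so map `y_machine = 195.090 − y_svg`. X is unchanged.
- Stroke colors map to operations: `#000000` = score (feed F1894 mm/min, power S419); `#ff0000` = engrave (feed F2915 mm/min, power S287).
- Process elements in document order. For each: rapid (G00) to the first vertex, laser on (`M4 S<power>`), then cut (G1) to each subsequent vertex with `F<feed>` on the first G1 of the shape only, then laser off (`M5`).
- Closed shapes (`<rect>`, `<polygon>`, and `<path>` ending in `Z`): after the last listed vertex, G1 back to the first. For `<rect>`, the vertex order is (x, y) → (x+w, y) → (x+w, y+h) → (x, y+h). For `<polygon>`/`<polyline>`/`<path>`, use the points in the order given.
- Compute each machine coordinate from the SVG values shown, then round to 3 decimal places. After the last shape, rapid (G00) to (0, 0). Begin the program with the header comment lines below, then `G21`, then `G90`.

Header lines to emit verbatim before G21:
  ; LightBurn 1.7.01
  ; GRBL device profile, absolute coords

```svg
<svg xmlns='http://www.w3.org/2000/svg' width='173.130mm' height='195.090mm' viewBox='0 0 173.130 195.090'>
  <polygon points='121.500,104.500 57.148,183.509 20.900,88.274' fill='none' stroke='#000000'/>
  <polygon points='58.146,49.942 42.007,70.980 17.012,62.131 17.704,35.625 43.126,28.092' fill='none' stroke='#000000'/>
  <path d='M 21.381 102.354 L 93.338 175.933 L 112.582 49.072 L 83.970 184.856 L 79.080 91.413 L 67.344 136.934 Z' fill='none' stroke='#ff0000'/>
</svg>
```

1 u = 1 mm; y_m = 195.090 − y.

[1] `<polygon>` regular polygon, #000000→score S419 F1894: (121.500,90.590) → (57.148,11.581) → (20.900,106.816) → (121.500,90.590) (closed)

[2] `<polygon>` regular polygon, #000000→score S419 F1894: (58.146,145.148) → (42.007,124.110) → (17.012,132.959) → (17.704,159.465) → (43.126,166.998) → (58.146,145.148) (closed)

[3] `<path>` closed polygon, #ff0000→engrave S287 F2915: (21.381,92.736) → (93.338,19.157) → (112.582,146.018) → (83.970,10.234) → (79.080,103.677) → (67.344,58.156) → (21.381,92.736) (closed)

; LightBurn 1.7.01
; GRBL device profile, absolute coords
G21
G90
G00 X121.500 Y90.590
M4 S419
G1 X57.148 Y11.581 F1894
G1 X20.900 Y106.816
G1 X121.500 Y90.590
M5
G00 X58.146 Y145.148
M4 S419
G1 X42.007 Y124.110 F1894
G1 X17.012 Y132.959
G1 X17.704 Y159.465
G1 X43.126 Y166.998
G1 X58.146 Y145.148
M5
G00 X21.381 Y92.736
M4 S287
G1 X93.338 Y19.157 F2915
G1 X112.582 Y146.018
G1 X83.970 Y10.234
G1 X79.080 Y103.677
G1 X67.344 Y58.156
G1 X21.381 Y92.736
M5
G00 X0.000 Y0.000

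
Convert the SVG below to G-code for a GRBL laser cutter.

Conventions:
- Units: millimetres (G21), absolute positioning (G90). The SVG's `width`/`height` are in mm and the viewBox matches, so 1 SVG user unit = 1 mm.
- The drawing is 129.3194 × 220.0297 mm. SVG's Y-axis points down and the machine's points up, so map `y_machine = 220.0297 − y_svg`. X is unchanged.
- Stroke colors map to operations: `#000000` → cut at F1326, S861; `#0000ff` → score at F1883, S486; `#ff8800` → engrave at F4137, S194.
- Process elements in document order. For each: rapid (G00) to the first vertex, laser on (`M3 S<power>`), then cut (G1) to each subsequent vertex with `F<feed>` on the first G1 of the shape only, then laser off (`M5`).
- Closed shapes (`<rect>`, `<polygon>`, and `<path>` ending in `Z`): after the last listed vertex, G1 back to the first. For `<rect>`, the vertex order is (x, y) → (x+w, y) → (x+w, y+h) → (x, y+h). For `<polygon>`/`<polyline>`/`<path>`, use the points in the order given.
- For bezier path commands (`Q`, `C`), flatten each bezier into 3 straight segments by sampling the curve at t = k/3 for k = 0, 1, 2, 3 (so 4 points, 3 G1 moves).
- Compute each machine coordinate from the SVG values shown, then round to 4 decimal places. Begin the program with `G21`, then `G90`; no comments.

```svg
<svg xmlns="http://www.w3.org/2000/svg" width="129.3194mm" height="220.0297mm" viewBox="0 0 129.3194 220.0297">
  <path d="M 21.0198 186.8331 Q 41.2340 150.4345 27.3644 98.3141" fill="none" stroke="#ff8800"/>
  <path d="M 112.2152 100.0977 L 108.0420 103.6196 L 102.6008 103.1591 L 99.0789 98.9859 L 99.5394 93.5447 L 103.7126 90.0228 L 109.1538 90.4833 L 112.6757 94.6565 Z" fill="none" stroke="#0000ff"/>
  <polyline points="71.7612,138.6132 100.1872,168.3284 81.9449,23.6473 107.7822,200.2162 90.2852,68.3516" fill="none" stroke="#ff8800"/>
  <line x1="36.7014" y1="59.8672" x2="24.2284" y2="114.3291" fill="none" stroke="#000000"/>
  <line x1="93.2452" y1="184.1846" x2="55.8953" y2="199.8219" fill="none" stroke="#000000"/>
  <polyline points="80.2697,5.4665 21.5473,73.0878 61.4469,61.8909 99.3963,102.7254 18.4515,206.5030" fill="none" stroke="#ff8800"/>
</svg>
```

1 u = 1 mm; y_m = 220.0297 − y.

[1] `<path>` quadratic bezier, #ff8800→engrave S194 F4137: (21.0198,33.1966) → (30.7088,59.2092) → (32.8237,88.7155) → (27.3644,121.7156)

[2] `<path>` regular polygon, #0000ff→score S486 F1883: (112.2152,119.9320) → (108.0420,116.4101) → (102.6008,116.8706) → (99.0789,121.0438) → (99.5394,126.4850) → (103.7126,130.0069) → (109.1538,129.5464) → (112.6757,125.3732) → (112.2152,119.9320) (closed)

[3] `<polyline>` open polyline, #ff8800→engrave S194 F4137: (71.7612,81.4165) → (100.1872,51.7013) → (81.9449,196.3824) → (107.7822,19.8135) → (90.2852,151.6781)

[4] `<line>` line segment, #000000→cut S861 F1326: (36.7014,160.1625) → (24.2284,105.7006)

[5] `<line>` line segment, #000000→cut S861 F1326: (93.2452,35.8451) → (55.8953,20.2078)

[6] `<polyline>` open polyline, #ff8800→engrave S194 F4137: (80.2697,214.5632) → (21.5473,146.9419) → (61.4469,158.1388) → (99.3963,117.3043) → (18.4515,13.5267)

G21
G90
G00 X21.0198 Y33.1966
M3 S194
G1 X30.7088 Y59.2092 F4137
G1 X32.8237 Y88.7155
G1 X27.3644 Y121.7156
M5
G00 X112.2152 Y119.9320
M3 S486
G1 X108.0420 Y116.4101 F1883
G1 X102.6008 Y116.8706
G1 X99.0789 Y121.0438
G1 X99.5394 Y126.4850
G1 X103.7126 Y130.0069
G1 X109.1538 Y129.5464
G1 X112.6757 Y125.3732
G1 X112.2152 Y119.9320
M5
G00 X71.7612 Y81.4165
M3 S194
G1 X100.1872 Y51.7013 F4137
G1 X81.9449 Y196.3824
G1 X107.7822 Y19.8135
G1 X90.2852 Y151.6781
M5
G00 X36.7014 Y160.1625
M3 S861
G1 X24.2284 Y105.7006 F1326
M5
G00 X93.2452 Y35.8451
M3 S861
G1 X55.8953 Y20.2078 F1326
M5
G00 X80.2697 Y214.5632
M3 S194
G1 X21.5473 Y146.9419 F4137
G1 X61.4469 Y158.1388
G1 X99.3963 Y117.3043
G1 X18.4515 Y13.5267
M5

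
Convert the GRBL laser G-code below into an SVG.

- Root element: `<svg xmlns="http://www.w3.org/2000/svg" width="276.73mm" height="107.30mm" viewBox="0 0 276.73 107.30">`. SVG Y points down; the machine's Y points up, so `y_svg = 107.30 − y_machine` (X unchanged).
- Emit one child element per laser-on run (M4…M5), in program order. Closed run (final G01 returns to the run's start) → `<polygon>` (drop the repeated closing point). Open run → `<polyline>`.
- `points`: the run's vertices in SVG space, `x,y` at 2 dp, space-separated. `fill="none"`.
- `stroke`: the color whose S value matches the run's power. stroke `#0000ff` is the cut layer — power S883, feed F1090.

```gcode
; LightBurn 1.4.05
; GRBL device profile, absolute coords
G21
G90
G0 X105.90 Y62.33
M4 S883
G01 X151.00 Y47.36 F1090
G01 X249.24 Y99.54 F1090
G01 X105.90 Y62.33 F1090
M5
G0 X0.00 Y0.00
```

<svg xmlns="http://www.w3.org/2000/svg" width="276.73mm" height="107.30mm" viewBox="0 0 276.73 107.30">
  <polygon points="105.90,44.97 151.00,59.94 249.24,7.76" fill="none" stroke="#0000ff"/>
</svg>

y_svg = 107.30 − y_m. Every run uses S883, so all elements get stroke `#0000ff` (cut).

[1] closed run; points: 105.90,44.97 151.00,59.94 249.24,7.76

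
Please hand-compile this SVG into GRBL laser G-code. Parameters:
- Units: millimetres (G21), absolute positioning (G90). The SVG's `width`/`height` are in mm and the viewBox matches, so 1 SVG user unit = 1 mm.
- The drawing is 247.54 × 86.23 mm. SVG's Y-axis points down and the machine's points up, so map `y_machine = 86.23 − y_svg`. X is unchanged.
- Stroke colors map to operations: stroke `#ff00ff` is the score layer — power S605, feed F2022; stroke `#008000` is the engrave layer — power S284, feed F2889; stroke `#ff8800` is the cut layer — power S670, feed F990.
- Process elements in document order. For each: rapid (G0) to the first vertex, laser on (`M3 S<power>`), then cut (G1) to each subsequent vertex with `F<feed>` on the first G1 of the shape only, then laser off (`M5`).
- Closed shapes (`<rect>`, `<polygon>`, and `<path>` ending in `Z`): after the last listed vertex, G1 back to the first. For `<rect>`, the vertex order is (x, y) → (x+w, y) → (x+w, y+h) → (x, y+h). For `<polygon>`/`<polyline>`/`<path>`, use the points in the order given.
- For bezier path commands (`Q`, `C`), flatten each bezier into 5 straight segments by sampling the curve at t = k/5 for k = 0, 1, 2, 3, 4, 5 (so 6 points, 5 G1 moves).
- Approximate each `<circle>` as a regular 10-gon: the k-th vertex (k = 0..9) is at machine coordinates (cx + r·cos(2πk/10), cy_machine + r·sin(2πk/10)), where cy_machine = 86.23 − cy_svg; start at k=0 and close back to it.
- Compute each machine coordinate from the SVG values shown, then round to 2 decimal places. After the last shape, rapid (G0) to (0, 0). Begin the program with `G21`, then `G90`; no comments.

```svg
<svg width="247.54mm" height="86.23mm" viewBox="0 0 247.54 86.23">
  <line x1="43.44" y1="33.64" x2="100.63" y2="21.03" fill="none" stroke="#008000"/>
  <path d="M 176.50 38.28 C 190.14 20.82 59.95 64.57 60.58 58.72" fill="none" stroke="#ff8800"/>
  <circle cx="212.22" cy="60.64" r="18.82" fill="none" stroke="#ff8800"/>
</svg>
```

G21
G90
G0 X43.44 Y52.59
M3 S284
G1 X100.63 Y65.20 F2889
M5
G0 X176.50 Y47.95
M3 S670
G1 X169.62 Y51.97 F990
G1 X141.41 Y46.61
G1 X105.04 Y37.21
G1 X73.70 Y29.07
G1 X60.58 Y27.51
M5
G0 X231.04 Y25.59
M3 S670
G1 X227.45 Y36.65 F990
G1 X218.04 Y43.49
G1 X206.40 Y43.49
G1 X196.99 Y36.65
G1 X193.40 Y25.59
G1 X196.99 Y14.53
G1 X206.40 Y7.69
G1 X218.04 Y7.69
G1 X227.45 Y14.53
G1 X231.04 Y25.59
M5
G0 X0.00 Y0.00

Since the viewBox matches the mm dimensions, user units are millimetres directly. The only transform is the Y-flip y_m = 86.23 − y_svg.

Shape 1 is a line segment drawn with `<line>`. Its stroke #008000 means engrave at S284, F2889. After flipping Y the toolpath is (43.44,52.59) → (100.63,65.20).

Shape 2 is a cubic bezier drawn with `<path>`. Its stroke #ff8800 means cut at S670, F990. After flipping Y the toolpath is (176.50,47.95) → (169.62,51.97) → (141.41,46.61) → (105.04,37.21) → (73.70,29.07) → (60.58,27.51).

Shape 3 is a circle drawn with `<circle>`. Its stroke #ff8800 means cut at S670, F990. After flipping Y the toolpath is (231.04,25.59) → (227.45,36.65) → (218.04,43.49) → (206.40,43.49) → (196.99,36.65) → (193.40,25.59) → (196.99,14.53) → (206.40,7.69) → (218.04,7.69) → (227.45,14.53) → (231.04,25.59), returning to the start.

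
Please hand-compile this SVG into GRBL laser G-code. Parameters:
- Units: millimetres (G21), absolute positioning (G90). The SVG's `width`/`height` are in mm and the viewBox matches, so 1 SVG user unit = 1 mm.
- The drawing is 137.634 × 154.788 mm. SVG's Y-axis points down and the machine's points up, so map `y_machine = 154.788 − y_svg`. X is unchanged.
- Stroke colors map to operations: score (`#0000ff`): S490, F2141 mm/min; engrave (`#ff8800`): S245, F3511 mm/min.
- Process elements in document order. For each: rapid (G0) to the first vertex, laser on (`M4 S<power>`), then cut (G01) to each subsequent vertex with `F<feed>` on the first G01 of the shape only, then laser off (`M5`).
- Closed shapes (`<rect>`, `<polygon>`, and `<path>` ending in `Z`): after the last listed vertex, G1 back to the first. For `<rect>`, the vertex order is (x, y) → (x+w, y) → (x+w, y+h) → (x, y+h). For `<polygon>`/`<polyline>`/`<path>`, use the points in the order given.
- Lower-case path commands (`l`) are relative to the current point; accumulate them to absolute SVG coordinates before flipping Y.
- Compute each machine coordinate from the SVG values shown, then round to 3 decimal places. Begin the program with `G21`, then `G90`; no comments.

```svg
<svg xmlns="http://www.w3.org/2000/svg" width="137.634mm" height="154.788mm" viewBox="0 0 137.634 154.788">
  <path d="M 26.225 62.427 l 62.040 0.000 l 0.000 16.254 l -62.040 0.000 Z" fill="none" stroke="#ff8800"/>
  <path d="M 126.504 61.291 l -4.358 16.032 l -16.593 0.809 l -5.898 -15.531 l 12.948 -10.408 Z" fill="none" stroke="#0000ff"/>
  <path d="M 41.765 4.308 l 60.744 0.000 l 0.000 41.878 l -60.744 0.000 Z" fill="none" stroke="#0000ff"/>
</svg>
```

viewBox `0 0 137.634 154.788` with mm width/height → 1 unit = 1 mm. Flip: y_m = 154.788 − y_svg.

**Shape 1** — `<path>` rectangle, stroke `#ff8800` → engrave (S245, F3511). Machine vertices: (26.225,92.361) → (88.265,92.361) → (88.265,76.107) → (26.225,76.107) → (26.225,92.361). Closed: final G1 returns to the first vertex.

**Shape 2** — `<path>` regular polygon, stroke `#0000ff` → score (S490, F2141). Machine vertices: (126.504,93.497) → (122.146,77.465) → (105.553,76.656) → (99.655,92.187) → (112.603,102.595) → (126.504,93.497). Closed: final G1 returns to the first vertex.

**Shape 3** — `<path>` rectangle, stroke `#0000ff` → score (S490, F2141). Machine vertices: (41.765,150.480) → (102.509,150.480) → (102.509,108.602) → (41.765,108.602) → (41.765,150.480). Closed: final G1 returns to the first vertex.

G21
G90
G0 X26.225 Y92.361
M4 S245
G01 X88.265 Y92.361 F3511
G01 X88.265 Y76.107
G01 X26.225 Y76.107
G01 X26.225 Y92.361
M5
G0 X126.504 Y93.497
M4 S490
G01 X122.146 Y77.465 F2141
G01 X105.553 Y76.656
G01 X99.655 Y92.187
G01 X112.603 Y102.595
G01 X126.504 Y93.497
M5
G0 X41.765 Y150.480
M4 S490
G01 X102.509 Y150.480 F2141
G01 X102.509 Y108.602
G01 X41.765 Y108.602
G01 X41.765 Y150.480
M5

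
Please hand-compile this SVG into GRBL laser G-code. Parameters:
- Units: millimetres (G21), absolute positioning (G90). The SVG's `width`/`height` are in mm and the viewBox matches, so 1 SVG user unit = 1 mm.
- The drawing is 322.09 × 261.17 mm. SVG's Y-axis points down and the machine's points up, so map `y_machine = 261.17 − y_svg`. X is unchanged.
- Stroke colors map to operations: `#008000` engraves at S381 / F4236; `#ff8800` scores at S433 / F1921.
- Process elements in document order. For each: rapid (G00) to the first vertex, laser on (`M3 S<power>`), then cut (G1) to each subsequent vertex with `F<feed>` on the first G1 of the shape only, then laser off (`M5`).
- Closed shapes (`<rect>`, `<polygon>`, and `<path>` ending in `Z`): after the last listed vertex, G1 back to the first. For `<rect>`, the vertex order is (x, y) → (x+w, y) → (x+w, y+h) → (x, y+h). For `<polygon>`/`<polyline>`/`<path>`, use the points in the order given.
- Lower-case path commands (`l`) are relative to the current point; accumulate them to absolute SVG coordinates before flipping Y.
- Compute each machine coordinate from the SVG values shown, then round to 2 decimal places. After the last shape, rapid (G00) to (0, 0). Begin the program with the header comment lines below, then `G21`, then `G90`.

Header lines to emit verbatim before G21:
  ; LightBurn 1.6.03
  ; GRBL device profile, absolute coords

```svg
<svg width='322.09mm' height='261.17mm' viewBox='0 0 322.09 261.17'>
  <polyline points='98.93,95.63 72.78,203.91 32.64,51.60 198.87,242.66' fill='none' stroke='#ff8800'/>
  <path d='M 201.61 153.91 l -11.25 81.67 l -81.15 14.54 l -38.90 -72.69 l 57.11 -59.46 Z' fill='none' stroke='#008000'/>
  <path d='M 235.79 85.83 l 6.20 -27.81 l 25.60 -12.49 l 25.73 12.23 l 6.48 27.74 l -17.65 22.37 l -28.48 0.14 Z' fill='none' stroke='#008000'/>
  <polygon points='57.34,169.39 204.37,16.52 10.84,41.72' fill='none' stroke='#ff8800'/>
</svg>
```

1 u = 1 mm; y_m = 261.17 − y.

[1] `<polyline>` open polyline, #ff8800→score S433 F1921: (98.93,165.54) → (72.78,57.26) → (32.64,209.57) → (198.87,18.51)

[2] `<path>` regular polygon, #008000→engrave S381 F4236: (201.61,107.26) → (190.36,25.59) → (109.21,11.05) → (70.31,83.74) → (127.42,143.20) → (201.61,107.26) (closed)

[3] `<path>` regular polygon, #008000→engrave S381 F4236: (235.79,175.34) → (241.99,203.15) → (267.59,215.64) → (293.32,203.41) → (299.80,175.67) → (282.15,153.30) → (253.67,153.16) → (235.79,175.34) (closed)

[4] `<polygon>` closed polygon, #ff8800→score S433 F1921: (57.34,91.78) → (204.37,244.65) → (10.84,219.45) → (57.34,91.78) (closed)

; LightBurn 1.6.03
; GRBL device profile, absolute coords
G21
G90
G00 X98.93 Y165.54
M3 S433
G1 X72.78 Y57.26 F1921
G1 X32.64 Y209.57
G1 X198.87 Y18.51
M5
G00 X201.61 Y107.26
M3 S381
G1 X190.36 Y25.59 F4236
G1 X109.21 Y11.05
G1 X70.31 Y83.74
G1 X127.42 Y143.20
G1 X201.61 Y107.26
M5
G00 X235.79 Y175.34
M3 S381
G1 X241.99 Y203.15 F4236
G1 X267.59 Y215.64
G1 X293.32 Y203.41
G1 X299.80 Y175.67
G1 X282.15 Y153.30
G1 X253.67 Y153.16
G1 X235.79 Y175.34
M5
G00 X57.34 Y91.78
M3 S433
G1 X204.37 Y244.65 F1921
G1 X10.84 Y219.45
G1 X57.34 Y91.78
M5
G00 X0.00 Y0.00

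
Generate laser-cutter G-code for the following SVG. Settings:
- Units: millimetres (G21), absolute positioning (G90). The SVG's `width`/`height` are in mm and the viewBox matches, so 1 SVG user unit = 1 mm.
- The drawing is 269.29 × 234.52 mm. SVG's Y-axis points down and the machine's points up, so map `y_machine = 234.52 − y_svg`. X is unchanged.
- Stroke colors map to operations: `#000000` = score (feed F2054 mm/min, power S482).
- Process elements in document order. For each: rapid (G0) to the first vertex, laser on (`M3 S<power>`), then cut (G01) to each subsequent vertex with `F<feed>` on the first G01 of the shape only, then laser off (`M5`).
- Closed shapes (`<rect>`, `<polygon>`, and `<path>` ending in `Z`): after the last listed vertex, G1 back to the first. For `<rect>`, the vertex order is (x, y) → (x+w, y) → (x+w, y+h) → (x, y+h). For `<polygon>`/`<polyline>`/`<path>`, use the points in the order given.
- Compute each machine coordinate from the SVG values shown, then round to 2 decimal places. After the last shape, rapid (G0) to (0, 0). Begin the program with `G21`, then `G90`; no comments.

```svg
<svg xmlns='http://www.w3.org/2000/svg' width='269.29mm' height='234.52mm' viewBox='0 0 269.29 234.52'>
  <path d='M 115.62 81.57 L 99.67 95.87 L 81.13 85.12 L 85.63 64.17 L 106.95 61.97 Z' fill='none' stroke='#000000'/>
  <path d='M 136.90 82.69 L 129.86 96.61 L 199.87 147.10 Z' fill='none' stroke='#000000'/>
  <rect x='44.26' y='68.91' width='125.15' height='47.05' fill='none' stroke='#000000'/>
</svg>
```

1 u = 1 mm; y_m = 234.52 − y.

[1] `<path>` regular polygon, #000000→score S482 F2054: (115.62,152.95) → (99.67,138.65) → (81.13,149.40) → (85.63,170.35) → (106.95,172.55) → (115.62,152.95) (closed)

[2] `<path>` closed polygon, #000000→score S482 F2054: (136.90,151.83) → (129.86,137.91) → (199.87,87.42) → (136.90,151.83) (closed)

[3] `<rect>` rectangle, #000000→score S482 F2054: (44.26,165.61) → (169.41,165.61) → (169.41,118.56) → (44.26,118.56) → (44.26,165.61) (closed)

G21
G90
G0 X115.62 Y152.95
M3 S482
G01 X99.67 Y138.65 F2054
G01 X81.13 Y149.40
G01 X85.63 Y170.35
G01 X106.95 Y172.55
G01 X115.62 Y152.95
M5
G0 X136.90 Y151.83
M3 S482
G01 X129.86 Y137.91 F2054
G01 X199.87 Y87.42
G01 X136.90 Y151.83
M5
G0 X44.26 Y165.61
M3 S482
G01 X169.41 Y165.61 F2054
G01 X169.41 Y118.56
G01 X44.26 Y118.56
G01 X44.26 Y165.61
M5
G0 X0.00 Y0.00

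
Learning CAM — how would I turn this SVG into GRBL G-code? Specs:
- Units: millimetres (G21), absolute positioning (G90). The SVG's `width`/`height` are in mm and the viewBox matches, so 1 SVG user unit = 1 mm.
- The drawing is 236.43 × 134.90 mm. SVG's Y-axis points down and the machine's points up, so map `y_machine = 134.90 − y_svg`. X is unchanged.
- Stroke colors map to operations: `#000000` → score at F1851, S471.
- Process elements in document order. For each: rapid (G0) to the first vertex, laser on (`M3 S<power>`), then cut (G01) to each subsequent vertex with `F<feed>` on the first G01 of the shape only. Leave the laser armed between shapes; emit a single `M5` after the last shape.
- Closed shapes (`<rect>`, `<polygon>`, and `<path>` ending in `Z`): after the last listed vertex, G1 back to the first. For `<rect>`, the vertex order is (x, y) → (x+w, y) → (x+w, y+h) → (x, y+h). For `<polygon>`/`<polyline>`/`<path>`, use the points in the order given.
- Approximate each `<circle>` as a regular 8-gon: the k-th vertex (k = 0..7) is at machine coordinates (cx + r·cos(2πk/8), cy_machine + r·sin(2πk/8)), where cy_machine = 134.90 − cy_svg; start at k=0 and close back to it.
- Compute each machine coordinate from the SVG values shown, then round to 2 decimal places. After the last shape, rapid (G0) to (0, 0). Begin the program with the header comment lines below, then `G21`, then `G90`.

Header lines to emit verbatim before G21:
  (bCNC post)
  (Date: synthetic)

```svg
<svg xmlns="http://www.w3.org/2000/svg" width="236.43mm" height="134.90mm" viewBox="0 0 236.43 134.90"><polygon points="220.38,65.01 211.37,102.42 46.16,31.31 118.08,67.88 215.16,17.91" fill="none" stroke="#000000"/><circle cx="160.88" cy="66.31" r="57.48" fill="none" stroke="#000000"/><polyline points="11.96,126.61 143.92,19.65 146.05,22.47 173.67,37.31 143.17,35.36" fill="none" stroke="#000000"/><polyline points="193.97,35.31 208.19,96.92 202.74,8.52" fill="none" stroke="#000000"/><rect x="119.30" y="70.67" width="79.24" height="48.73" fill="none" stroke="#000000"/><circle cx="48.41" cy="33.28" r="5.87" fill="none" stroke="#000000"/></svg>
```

(bCNC post)
(Date: synthetic)
G21
G90
G0 X220.38 Y69.89
M3 S471
G01 X211.37 Y32.48 F1851
G01 X46.16 Y103.59
G01 X118.08 Y67.02
G01 X215.16 Y116.99
G01 X220.38 Y69.89
G0 X218.36 Y68.59
M3 S471
G01 X201.52 Y109.23 F1851
G01 X160.88 Y126.07
G01 X120.24 Y109.23
G01 X103.40 Y68.59
G01 X120.24 Y27.95
G01 X160.88 Y11.11
G01 X201.52 Y27.95
G01 X218.36 Y68.59
G0 X11.96 Y8.29
M3 S471
G01 X143.92 Y115.25 F1851
G01 X146.05 Y112.43
G01 X173.67 Y97.59
G01 X143.17 Y99.54
G0 X193.97 Y99.59
M3 S471
G01 X208.19 Y37.98 F1851
G01 X202.74 Y126.38
G0 X119.30 Y64.23
M3 S471
G01 X198.54 Y64.23 F1851
G01 X198.54 Y15.50
G01 X119.30 Y15.50
G01 X119.30 Y64.23
G0 X54.28 Y101.62
M3 S471
G01 X52.56 Y105.77 F1851
G01 X48.41 Y107.49
G01 X44.26 Y105.77
G01 X42.54 Y101.62
G01 X44.26 Y97.47
G01 X48.41 Y95.75
G01 X52.56 Y97.47
G01 X54.28 Y101.62
M5
G0 X0.00 Y0.00

1 u = 1 mm; y_m = 134.90 − y.

[1] `<polygon>` closed polygon, #000000→score S471 F1851: (220.38,69.89) → (211.37,32.48) → (46.16,103.59) → (118.08,67.02) → (215.16,116.99) → (220.38,69.89) (closed)

[2] `<circle>` circle, #000000→score S471 F1851: (218.36,68.59) → (201.52,109.23) → (160.88,126.07) → (120.24,109.23) → (103.40,68.59) → (120.24,27.95) → (160.88,11.11) → (201.52,27.95) → (218.36,68.59) (closed)

[3] `<polyline>` open polyline, #000000→score S471 F1851: (11.96,8.29) → (143.92,115.25) → (146.05,112.43) → (173.67,97.59) → (143.17,99.54)

[4] `<polyline>` open polyline, #000000→score S471 F1851: (193.97,99.59) → (208.19,37.98) → (202.74,126.38)

[5] `<rect>` rectangle, #000000→score S471 F1851: (119.30,64.23) → (198.54,64.23) → (198.54,15.50) → (119.30,15.50) → (119.30,64.23) (closed)

[6] `<circle>` circle, #000000→score S471 F1851: (54.28,101.62) → (52.56,105.77) → (48.41,107.49) → (44.26,105.77) → (42.54,101.62) → (44.26,97.47) → (48.41,95.75) → (52.56,97.47) → (54.28,101.62) (closed)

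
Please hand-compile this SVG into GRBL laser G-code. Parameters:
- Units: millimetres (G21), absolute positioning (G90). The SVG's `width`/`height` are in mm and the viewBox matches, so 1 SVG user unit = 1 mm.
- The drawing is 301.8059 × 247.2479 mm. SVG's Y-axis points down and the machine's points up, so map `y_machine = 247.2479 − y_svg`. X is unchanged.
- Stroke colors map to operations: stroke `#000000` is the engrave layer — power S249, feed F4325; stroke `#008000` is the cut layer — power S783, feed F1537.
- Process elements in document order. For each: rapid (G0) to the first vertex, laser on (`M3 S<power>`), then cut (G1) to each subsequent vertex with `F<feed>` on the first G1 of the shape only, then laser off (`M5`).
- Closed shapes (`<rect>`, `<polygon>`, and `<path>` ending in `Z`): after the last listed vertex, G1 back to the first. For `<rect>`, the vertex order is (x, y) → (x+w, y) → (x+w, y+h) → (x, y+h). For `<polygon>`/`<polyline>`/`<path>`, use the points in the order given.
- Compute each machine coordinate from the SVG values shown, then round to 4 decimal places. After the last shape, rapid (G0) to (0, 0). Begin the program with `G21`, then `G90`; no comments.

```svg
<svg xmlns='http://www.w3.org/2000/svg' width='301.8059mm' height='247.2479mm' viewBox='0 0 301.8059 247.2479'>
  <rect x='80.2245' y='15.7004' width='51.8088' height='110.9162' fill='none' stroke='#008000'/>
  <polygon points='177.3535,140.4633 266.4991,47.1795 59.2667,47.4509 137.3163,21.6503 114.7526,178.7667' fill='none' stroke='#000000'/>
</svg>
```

G21
G90
G0 X80.2245 Y231.5475
M3 S783
G1 X132.0333 Y231.5475 F1537
G1 X132.0333 Y120.6313
G1 X80.2245 Y120.6313
G1 X80.2245 Y231.5475
M5
G0 X177.3535 Y106.7846
M3 S249
G1 X266.4991 Y200.0684 F4325
G1 X59.2667 Y199.7970
G1 X137.3163 Y225.5976
G1 X114.7526 Y68.4812
G1 X177.3535 Y106.7846
M5
G0 X0.0000 Y0.0000

Since the viewBox matches the mm dimensions, user units are millimetres directly. The only transform is the Y-flip y_m = 247.2479 − y_svg.

Shape 1 is a rectangle drawn with `<rect>`. Its stroke #008000 means cut at S783, F1537. After flipping Y the toolpath is (80.2245,231.5475) → (132.0333,231.5475) → (132.0333,120.6313) → (80.2245,120.6313) → (80.2245,231.5475), returning to the start.

Shape 2 is a closed polygon drawn with `<polygon>`. Its stroke #000000 means engrave at S249, F4325. After flipping Y the toolpath is (177.3535,106.7846) → (266.4991,200.0684) → (59.2667,199.7970) → (137.3163,225.5976) → (114.7526,68.4812) → (177.3535,106.7846), returning to the start.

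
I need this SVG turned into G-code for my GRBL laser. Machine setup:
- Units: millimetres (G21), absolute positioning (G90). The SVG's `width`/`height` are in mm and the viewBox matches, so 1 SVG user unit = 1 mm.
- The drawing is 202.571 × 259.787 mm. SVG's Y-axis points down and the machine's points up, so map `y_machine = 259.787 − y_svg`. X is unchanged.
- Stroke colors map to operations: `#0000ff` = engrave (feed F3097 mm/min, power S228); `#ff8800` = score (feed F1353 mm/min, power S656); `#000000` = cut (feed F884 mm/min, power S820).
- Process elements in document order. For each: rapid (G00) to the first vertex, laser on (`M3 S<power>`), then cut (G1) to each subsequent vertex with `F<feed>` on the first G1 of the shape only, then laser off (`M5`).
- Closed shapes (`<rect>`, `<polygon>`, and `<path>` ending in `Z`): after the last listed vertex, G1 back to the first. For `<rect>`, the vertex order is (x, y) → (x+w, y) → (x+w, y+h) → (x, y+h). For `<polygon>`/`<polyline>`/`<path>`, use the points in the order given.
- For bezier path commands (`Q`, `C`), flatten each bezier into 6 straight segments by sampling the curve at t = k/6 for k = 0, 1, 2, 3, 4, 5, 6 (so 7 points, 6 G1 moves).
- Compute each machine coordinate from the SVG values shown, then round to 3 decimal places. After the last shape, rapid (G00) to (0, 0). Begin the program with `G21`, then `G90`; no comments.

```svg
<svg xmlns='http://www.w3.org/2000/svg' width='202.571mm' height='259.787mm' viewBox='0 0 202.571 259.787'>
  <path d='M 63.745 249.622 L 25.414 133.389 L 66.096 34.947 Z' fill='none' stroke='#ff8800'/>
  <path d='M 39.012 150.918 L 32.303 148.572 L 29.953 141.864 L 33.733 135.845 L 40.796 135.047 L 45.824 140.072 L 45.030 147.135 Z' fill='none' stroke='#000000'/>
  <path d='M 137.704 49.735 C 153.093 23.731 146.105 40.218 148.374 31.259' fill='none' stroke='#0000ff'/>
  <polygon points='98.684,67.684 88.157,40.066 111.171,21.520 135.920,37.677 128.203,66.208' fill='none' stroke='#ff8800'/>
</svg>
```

1 u = 1 mm; y_m = 259.787 − y.

[1] `<path>` closed polygon, #ff8800→score S656 F1353: (63.745,10.165) → (25.414,126.398) → (66.096,224.840) → (63.745,10.165) (closed)

[2] `<path>` regular polygon, #000000→cut S820 F884: (39.012,108.869) → (32.303,111.215) → (29.953,117.923) → (33.733,123.942) → (40.796,124.740) → (45.824,119.715) → (45.030,112.652) → (39.012,108.869) (closed)

[3] `<path>` cubic bezier, #0000ff→engrave S228 F3097: (137.704,210.052) → (143.680,219.828) → (146.806,224.409) → (147.959,225.682) → (148.019,225.535) → (147.864,225.854) → (148.374,228.528)

[4] `<polygon>` regular polygon, #ff8800→score S656 F1353: (98.684,192.103) → (88.157,219.721) → (111.171,238.267) → (135.920,222.110) → (128.203,193.579) → (98.684,192.103) (closed)

G21
G90
G00 X63.745 Y10.165
M3 S656
G1 X25.414 Y126.398 F1353
G1 X66.096 Y224.840
G1 X63.745 Y10.165
M5
G00 X39.012 Y108.869
M3 S820
G1 X32.303 Y111.215 F884
G1 X29.953 Y117.923
G1 X33.733 Y123.942
G1 X40.796 Y124.740
G1 X45.824 Y119.715
G1 X45.030 Y112.652
G1 X39.012 Y108.869
M5
G00 X137.704 Y210.052
M3 S228
G1 X143.680 Y219.828 F3097
G1 X146.806 Y224.409
G1 X147.959 Y225.682
G1 X148.019 Y225.535
G1 X147.864 Y225.854
G1 X148.374 Y228.528
M5
G00 X98.684 Y192.103
M3 S656
G1 X88.157 Y219.721 F1353
G1 X111.171 Y238.267
G1 X135.920 Y222.110
G1 X128.203 Y193.579
G1 X98.684 Y192.103
M5
G00 X0.000 Y0.000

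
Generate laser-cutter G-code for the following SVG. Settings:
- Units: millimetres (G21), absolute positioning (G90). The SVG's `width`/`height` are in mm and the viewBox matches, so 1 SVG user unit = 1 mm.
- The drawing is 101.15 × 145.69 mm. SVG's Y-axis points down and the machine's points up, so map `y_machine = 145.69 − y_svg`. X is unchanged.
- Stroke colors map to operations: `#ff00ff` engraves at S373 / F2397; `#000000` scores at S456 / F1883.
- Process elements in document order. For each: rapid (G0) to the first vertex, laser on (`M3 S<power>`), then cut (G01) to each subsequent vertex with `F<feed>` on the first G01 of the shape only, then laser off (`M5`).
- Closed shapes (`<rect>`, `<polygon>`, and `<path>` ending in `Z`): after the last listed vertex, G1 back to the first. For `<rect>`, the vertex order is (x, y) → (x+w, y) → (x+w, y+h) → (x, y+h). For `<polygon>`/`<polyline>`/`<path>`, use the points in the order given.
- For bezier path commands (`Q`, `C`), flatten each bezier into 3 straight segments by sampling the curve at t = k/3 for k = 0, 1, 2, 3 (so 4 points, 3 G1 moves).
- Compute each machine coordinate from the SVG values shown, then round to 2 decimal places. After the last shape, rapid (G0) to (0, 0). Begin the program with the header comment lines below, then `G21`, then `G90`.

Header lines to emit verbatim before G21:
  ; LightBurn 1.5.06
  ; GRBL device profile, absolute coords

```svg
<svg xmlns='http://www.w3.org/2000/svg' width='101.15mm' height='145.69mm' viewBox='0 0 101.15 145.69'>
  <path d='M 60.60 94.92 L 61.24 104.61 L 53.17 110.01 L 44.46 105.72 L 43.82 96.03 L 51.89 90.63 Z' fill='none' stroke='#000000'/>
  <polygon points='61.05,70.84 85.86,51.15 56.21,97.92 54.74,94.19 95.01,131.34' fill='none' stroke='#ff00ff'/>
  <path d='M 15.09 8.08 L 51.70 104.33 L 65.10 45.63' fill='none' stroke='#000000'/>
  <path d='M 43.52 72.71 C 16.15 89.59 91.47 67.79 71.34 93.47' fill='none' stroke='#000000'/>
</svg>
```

Since the viewBox matches the mm dimensions, user units are millimetres directly. The only transform is the Y-flip y_m = 145.69 − y_svg.

Shape 1 is a regular polygon drawn with `<path>`. Its stroke #000000 means score at S456, F1883. After flipping Y the toolpath is (60.60,50.77) → (61.24,41.08) → (53.17,35.68) → (44.46,39.97) → (43.82,49.66) → (51.89,55.06) → (60.60,50.77), returning to the start.

Shape 2 is a closed polygon drawn with `<polygon>`. Its stroke #ff00ff means engrave at S373, F2397. After flipping Y the toolpath is (61.05,74.85) → (85.86,94.54) → (56.21,47.77) → (54.74,51.50) → (95.01,14.35) → (61.05,74.85), returning to the start.

Shape 3 is a open polyline drawn with `<path>`. Its stroke #000000 means score at S456, F1883. After flipping Y the toolpath is (15.09,137.61) → (51.70,41.36) → (65.10,100.06).

Shape 4 is a cubic bezier drawn with `<path>`. Its stroke #000000 means score at S456, F1883. After flipping Y the toolpath is (43.52,72.98) → (43.04,65.80) → (66.99,65.26) → (71.34,52.22).

; LightBurn 1.5.06
; GRBL device profile, absolute coords
G21
G90
G0 X60.60 Y50.77
M3 S456
G01 X61.24 Y41.08 F1883
G01 X53.17 Y35.68
G01 X44.46 Y39.97
G01 X43.82 Y49.66
G01 X51.89 Y55.06
G01 X60.60 Y50.77
M5
G0 X61.05 Y74.85
M3 S373
G01 X85.86 Y94.54 F2397
G01 X56.21 Y47.77
G01 X54.74 Y51.50
G01 X95.01 Y14.35
G01 X61.05 Y74.85
M5
G0 X15.09 Y137.61
M3 S456
G01 X51.70 Y41.36 F1883
G01 X65.10 Y100.06
M5
G0 X43.52 Y72.98
M3 S456
G01 X43.04 Y65.80 F1883
G01 X66.99 Y65.26
G01 X71.34 Y52.22
M5
G0 X0.00 Y0.00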